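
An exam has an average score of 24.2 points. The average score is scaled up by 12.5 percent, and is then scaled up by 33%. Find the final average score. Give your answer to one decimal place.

After the 12.5% increase: 24.2 × 1.125 = 27.225.
33% increase: 27.225 × 1.33 = 36.20925 ≈ 36.2.

36.2 points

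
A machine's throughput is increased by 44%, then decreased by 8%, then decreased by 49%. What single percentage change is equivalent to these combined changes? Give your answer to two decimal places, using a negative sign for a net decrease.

A 44% increase multiplies by 1.44.
Then an 8% decrease: 1.44 × 0.92 = 1.3248.
Then a 49% decrease: 1.3248 × 0.51 = 0.675648.
Overall factor 0.675648, i.e. -32.44%.

-32.44%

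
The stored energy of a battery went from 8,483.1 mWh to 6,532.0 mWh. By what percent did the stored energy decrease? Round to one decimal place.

Change: 6,532.0 − 8,483.1 = -1,951.1.
Relative to the original: -1,951.1 ÷ 8,483.1 ≈ -23.0%.
So the stored energy decreased by 23.0%.

23.0%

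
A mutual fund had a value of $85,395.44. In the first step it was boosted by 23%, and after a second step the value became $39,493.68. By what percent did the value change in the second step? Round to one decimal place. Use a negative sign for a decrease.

After the first step: $85,395.44 × 1.23 = $105036.3912.
Second-step multiplier: $39,493.68 ÷ $105036.3912 ≈ 0.376.
That is a change of -62.4%.

-62.4%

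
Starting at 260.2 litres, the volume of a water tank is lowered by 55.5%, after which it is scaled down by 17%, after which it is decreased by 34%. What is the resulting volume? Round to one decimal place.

55.5% decrease: 260.2 × 0.445 = 115.789.
17% decrease: 115.789 × 0.83 = 96.10487.
Apply the 34% decrease: 96.10487 × 0.66 = 63.4292142 ≈ 63.4.

63.4 litres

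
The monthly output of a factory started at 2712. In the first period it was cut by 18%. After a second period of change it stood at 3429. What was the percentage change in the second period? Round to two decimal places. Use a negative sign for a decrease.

After the first period: 2712 × 0.82 = 2223.84.
Second-period multiplier: 3429 ÷ 2223.84 ≈ 1.541927.
That is a change of 54.19%.

54.19%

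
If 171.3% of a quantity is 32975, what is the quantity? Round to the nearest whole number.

32975 ÷ 1.713 ≈ 19250.

19250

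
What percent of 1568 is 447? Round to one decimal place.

447 ÷ 1568 ≈ 28.5%.

28.5%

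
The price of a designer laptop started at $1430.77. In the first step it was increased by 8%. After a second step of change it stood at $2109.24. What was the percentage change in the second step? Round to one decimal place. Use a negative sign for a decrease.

After the first step: $1430.77 × 1.08 = $1545.2316.
Second-step multiplier: $2109.24 ÷ $1545.2316 ≈ 1.365.
That is a change of 36.5%.

36.5%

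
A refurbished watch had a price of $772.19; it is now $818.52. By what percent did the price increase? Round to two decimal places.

6.00%

Change: $818.52 − $772.19 = $46.33.
Relative to the original: $46.33 ÷ $772.19 ≈ 6.00%.
So the price increased by 6.00%.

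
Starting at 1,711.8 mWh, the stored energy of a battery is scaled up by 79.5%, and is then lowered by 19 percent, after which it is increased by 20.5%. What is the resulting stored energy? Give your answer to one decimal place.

Apply the 79.5% increase: 1,711.8 × 1.795 = 3072.681.
19% decrease: 3072.681 × 0.81 = 2488.87161.
After the 20.5% increase: 2488.87161 × 1.205 = 2999.09029005 ≈ 2,999.1.

2,999.1 mWh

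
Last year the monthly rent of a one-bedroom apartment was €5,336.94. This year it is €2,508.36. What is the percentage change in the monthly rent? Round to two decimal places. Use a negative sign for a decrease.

-53.00%

Change: €2,508.36 − €5,336.94 = -€2,828.58.
Relative to the original: -€2,828.58 ÷ €5,336.94 ≈ -53.00%.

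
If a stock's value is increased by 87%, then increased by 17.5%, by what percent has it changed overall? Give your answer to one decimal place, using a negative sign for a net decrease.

An 87% increase multiplies by 1.87.
Then a 17.5% increase: 1.87 × 1.175 = 2.19725.
Overall factor 2.19725, i.e. 119.7%.

119.7%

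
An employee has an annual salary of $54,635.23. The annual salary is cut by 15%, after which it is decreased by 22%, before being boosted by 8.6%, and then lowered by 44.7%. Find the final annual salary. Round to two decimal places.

15% decrease: $54,635.23 × 0.85 = $46439.9455.
After the 22% decrease: $46439.9455 × 0.78 = $36223.15749.
8.6% increase: $36223.15749 × 1.086 = $39338.34903414.
Apply the 44.7% decrease: $39338.34903414 × 0.553 = $21754.10701587942 ≈ $21,754.11.

$21,754.11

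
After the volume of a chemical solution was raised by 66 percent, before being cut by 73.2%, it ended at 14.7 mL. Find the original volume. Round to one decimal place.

Undoing the 73.2% decrease: 14.7 ÷ 0.268 ≈ 54.850746.
Undoing the 66% increase: 54.850746 ÷ 1.66 ≈ 33.0 mL.

33.0 mL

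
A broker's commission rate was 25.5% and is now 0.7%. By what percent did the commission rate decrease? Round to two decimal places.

97.25%

The change is 0.7 − 25.5 = -24.8 percentage points.
Relative to the original 25.5%, that is -24.8 ÷ 25.5 ≈ -97.25%.
So the commission rate fell by 97.25%.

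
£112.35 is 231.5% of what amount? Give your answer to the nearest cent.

£112.35 ÷ 2.315 ≈ £48.53.

£48.53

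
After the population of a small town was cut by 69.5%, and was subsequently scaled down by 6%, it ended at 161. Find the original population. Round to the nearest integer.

562

The overall multiplier applied was 0.305 × 0.94 = 0.2867.
So the original population was 161 ÷ 0.2867 ≈ 562.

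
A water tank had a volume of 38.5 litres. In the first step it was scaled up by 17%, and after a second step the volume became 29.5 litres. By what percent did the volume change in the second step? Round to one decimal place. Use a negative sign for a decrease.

-34.5%

After the first step: 38.5 × 1.17 = 45.045.
Second-step multiplier: 29.5 ÷ 45.045 ≈ 0.6549.
That is a change of -34.5%.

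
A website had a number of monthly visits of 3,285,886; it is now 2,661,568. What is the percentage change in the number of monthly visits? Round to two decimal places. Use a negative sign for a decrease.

-19.00%

Change: 2,661,568 − 3,285,886 = -624,318.
Relative to the original: -624,318 ÷ 3,285,886 ≈ -19.00%.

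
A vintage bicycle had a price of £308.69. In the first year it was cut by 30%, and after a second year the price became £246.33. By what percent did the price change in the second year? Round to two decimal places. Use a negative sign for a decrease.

14.00%

After the first year: £308.69 × 0.7 = £216.083.
Second-year multiplier: £246.33 ÷ £216.083 ≈ 1.139979.
That is a change of 14.00%.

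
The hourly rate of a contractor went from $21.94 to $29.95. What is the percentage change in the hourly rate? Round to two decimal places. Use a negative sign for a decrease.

36.51%

Change: $29.95 − $21.94 = $8.01.
Relative to the original: $8.01 ÷ $21.94 ≈ 36.51%.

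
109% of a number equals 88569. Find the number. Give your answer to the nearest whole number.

81256

88569 ÷ 1.09 ≈ 81256.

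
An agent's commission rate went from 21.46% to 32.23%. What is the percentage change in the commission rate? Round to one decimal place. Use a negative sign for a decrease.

The change is 32.23 − 21.46 = 10.77 percentage points.
Relative to the original 21.46%, that is 10.77 ÷ 21.46 ≈ 50.2%.

50.2%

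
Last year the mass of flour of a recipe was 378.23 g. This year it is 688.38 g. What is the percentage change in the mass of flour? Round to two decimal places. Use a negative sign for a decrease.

Change: 688.38 − 378.23 = 310.15.
Relative to the original: 310.15 ÷ 378.23 ≈ 82.00%.

82.00%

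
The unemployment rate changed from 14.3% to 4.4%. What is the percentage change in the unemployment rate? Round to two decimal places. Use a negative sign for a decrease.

-69.23%

The change is 4.4 − 14.3 = -9.9 percentage points.
Relative to the original 14.3%, that is -9.9 ÷ 14.3 ≈ -69.23%.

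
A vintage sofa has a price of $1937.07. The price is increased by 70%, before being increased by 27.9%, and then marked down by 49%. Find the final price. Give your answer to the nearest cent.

70% increase: $1937.07 × 1.7 = $3293.019.
After the 27.9% increase: $3293.019 × 1.279 = $4211.771301.
49% decrease: $4211.771301 × 0.51 = $2148.00336351 ≈ $2148.00.

$2148.00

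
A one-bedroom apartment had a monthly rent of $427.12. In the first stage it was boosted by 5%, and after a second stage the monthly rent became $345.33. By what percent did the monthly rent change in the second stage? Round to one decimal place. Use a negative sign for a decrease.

After the first stage: $427.12 × 1.05 = $448.476.
Second-stage multiplier: $345.33 ÷ $448.476 ≈ 0.77001.
That is a change of -23.0%.

-23.0%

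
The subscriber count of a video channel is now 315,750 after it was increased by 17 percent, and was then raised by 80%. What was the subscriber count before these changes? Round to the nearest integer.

149,929

The overall multiplier applied was 1.17 × 1.8 = 2.106.
So the original subscriber count was 315,750 ÷ 2.106 ≈ 149,929.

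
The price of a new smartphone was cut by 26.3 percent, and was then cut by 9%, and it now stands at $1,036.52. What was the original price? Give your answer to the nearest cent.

Undoing the 9% decrease: $1,036.52 ÷ 0.91 ≈ $1139.032967.
Undoing the 26.3% decrease: $1139.032967 ÷ 0.737 ≈ $1,545.50.

$1,545.50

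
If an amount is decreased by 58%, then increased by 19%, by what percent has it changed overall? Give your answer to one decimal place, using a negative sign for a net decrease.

A 58% decrease multiplies by 0.42.
Then a 19% increase: 0.42 × 1.19 = 0.4998.
Overall factor 0.4998, i.e. -50.0%.

-50.0%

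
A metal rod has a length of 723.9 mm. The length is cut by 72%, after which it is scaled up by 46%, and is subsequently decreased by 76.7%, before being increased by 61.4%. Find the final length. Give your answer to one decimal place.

72% decrease: 723.9 × 0.28 = 202.692.
Apply the 46% increase: 202.692 × 1.46 = 295.93032.
After the 76.7% decrease: 295.93032 × 0.233 = 68.95176456.
Apply the 61.4% increase: 68.95176456 × 1.614 = 111.28814799984 ≈ 111.3.

111.3 mm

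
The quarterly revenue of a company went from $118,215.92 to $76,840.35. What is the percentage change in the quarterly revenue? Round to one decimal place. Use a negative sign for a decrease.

-35.0%

Change: $76,840.35 − $118,215.92 = -$41,375.57.
Relative to the original: -$41,375.57 ÷ $118,215.92 ≈ -35.0%.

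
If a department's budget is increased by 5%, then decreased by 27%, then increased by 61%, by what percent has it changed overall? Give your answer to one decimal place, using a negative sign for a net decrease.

23.4%

The combined multiplier is 1.05 × 0.73 × 1.61 = 1.234065.
That corresponds to an increase of 23.4%.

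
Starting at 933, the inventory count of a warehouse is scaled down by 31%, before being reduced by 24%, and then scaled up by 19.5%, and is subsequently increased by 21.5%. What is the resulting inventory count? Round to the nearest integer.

Each change multiplies by a factor: 0.69 × 0.76 × 1.195 × 1.215 = 0.76138947.
933 × 0.76138947 = 710.37637551 ≈ 710.

710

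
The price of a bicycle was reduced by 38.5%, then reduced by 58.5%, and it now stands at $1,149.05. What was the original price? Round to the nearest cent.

$4,502.11

Undoing the 58.5% decrease: $1,149.05 ÷ 0.415 ≈ $2768.795181.
Undoing the 38.5% decrease: $2768.795181 ÷ 0.615 ≈ $4,502.11.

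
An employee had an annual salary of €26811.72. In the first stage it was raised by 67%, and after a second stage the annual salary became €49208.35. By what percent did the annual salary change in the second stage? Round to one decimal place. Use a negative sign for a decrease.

9.9%

After the first stage: €26811.72 × 1.67 = €44775.5724.
Second-stage multiplier: €49208.35 ÷ €44775.5724 ≈ 1.099.
That is a change of 9.9%.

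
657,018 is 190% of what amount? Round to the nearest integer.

657,018 ÷ 1.9 ≈ 345,799.

345,799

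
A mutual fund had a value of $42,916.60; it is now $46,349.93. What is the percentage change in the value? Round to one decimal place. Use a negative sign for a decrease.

Change: $46,349.93 − $42,916.60 = $3,433.33.
Relative to the original: $3,433.33 ÷ $42,916.60 ≈ 8.0%.

8.0%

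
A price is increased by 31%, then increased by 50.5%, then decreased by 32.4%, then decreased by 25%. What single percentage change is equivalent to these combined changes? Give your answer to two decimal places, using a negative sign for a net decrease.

-0.04%

The combined multiplier is 1.31 × 1.505 × 0.676 × 0.75 = 0.99957585.
That corresponds to a decrease of 0.04%.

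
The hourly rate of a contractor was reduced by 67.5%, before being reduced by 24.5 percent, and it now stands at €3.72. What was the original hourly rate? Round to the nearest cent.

Undoing the 24.5% decrease: €3.72 ÷ 0.755 ≈ €4.927152.
Undoing the 67.5% decrease: €4.927152 ÷ 0.325 ≈ €15.16.

€15.16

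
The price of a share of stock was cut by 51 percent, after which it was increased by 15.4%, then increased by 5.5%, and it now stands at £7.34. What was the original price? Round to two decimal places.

£12.30

Undoing the 5.5% increase: £7.34 ÷ 1.055 ≈ £6.957346.
Undoing the 15.4% increase: £6.957346 ÷ 1.154 ≈ £6.028896.
Undoing the 51% decrease: £6.028896 ÷ 0.49 ≈ £12.30.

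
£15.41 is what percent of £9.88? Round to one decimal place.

£15.41 ÷ £9.88 ≈ 156.0%.

156.0%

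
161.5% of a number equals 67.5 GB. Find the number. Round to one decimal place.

41.8 GB

67.5 GB ÷ 1.615 ≈ 41.8 GB.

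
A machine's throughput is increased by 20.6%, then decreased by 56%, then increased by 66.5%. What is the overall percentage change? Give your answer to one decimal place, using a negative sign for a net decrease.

-11.6%

The combined multiplier is 1.206 × 0.44 × 1.665 = 0.8835156.
That corresponds to a decrease of 11.6%.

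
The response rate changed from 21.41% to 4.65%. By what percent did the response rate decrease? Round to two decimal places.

The change is 4.65 − 21.41 = -16.76 percentage points.
Relative to the original 21.41%, that is -16.76 ÷ 21.41 ≈ -78.28%.
So the response rate fell by 78.28%.

78.28%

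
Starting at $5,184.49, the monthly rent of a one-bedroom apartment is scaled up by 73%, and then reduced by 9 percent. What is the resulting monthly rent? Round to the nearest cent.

$8,161.94

Each change multiplies by a factor: 1.73 × 0.91 = 1.5743.
$5,184.49 × 1.5743 = $8161.942607 ≈ $8,161.94.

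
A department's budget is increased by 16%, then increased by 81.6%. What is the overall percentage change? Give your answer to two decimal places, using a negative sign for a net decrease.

110.66%

The combined multiplier is 1.16 × 1.816 = 2.10656.
That corresponds to an increase of 110.66%.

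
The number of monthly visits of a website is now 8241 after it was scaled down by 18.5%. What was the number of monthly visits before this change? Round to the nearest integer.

The overall multiplier applied was 0.815.
So the original number of monthly visits was 8241 ÷ 0.815 ≈ 10112.

10112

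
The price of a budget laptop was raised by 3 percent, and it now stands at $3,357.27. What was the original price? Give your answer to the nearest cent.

$3,259.49

The overall multiplier applied was 1.03.
So the original price was $3,357.27 ÷ 1.03 ≈ $3,259.49.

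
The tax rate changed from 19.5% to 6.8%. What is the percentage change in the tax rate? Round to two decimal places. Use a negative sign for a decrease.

-65.13%

The change is 6.8 − 19.5 = -12.7 percentage points.
Relative to the original 19.5%, that is -12.7 ÷ 19.5 ≈ -65.13%.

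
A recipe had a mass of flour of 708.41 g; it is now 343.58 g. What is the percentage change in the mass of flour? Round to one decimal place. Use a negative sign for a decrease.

-51.5%

Change: 343.58 − 708.41 = -364.83.
Relative to the original: -364.83 ÷ 708.41 ≈ -51.5%.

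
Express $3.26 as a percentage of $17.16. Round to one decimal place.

$3.26 ÷ $17.16 ≈ 19.0%.

19.0%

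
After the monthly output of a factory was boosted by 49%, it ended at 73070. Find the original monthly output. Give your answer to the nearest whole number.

49040

The overall multiplier applied was 1.49.
So the original monthly output was 73070 ÷ 1.49 ≈ 49040.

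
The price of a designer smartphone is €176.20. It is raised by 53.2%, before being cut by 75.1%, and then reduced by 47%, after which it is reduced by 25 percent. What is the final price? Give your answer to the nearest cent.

€26.72

Each change multiplies by a factor: 1.532 × 0.249 × 0.53 × 0.75 = 0.15163353.
€176.20 × 0.15163353 = €26.717827986 ≈ €26.72.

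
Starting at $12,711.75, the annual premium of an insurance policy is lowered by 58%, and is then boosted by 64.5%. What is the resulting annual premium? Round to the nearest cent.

Apply the 58% decrease: $12,711.75 × 0.42 = $5338.935.
Apply the 64.5% increase: $5338.935 × 1.645 = $8782.548075 ≈ $8,782.55.

$8,782.55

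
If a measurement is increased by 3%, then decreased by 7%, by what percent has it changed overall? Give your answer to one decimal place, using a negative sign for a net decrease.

-4.2%

The combined multiplier is 1.03 × 0.93 = 0.9579.
That corresponds to a decrease of 4.2%.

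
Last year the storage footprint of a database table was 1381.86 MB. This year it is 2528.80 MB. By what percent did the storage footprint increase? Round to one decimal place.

83.0%

Change: 2528.80 − 1381.86 = 1146.94.
Relative to the original: 1146.94 ÷ 1381.86 ≈ 83.0%.
So the storage footprint increased by 83.0%.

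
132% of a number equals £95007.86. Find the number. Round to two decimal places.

£95007.86 ÷ 1.32 ≈ £71975.65.

£71975.65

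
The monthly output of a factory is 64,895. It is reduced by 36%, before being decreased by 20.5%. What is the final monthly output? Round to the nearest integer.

Apply the 36% decrease: 64,895 × 0.64 = 41532.8.
20.5% decrease: 41532.8 × 0.795 = 33018.576 ≈ 33,019.

33,019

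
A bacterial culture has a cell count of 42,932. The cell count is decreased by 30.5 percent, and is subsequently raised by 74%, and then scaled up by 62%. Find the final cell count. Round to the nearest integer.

30.5% decrease: 42,932 × 0.695 = 29837.74.
After the 74% increase: 29837.74 × 1.74 = 51917.6676.
Apply the 62% increase: 51917.6676 × 1.62 = 84106.621512 ≈ 84,107.

84,107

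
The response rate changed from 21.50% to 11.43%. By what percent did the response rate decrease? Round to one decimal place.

46.8%

The change is 11.43 − 21.50 = -10.07 percentage points.
Relative to the original 21.50%, that is -10.07 ÷ 21.50 ≈ -46.8%.
So the response rate fell by 46.8%.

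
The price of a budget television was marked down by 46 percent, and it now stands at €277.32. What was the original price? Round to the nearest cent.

€513.56

The overall multiplier applied was 0.54.
So the original price was €277.32 ÷ 0.54 ≈ €513.56.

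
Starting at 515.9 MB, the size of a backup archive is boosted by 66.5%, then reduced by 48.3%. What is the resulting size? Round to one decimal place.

444.1 MB

Apply the 66.5% increase: 515.9 × 1.665 = 858.9735.
After the 48.3% decrease: 858.9735 × 0.517 = 444.0892995 ≈ 444.1.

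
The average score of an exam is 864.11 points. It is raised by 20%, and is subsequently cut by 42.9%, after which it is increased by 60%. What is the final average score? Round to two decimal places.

947.34 points

20% increase: 864.11 × 1.2 = 1036.932.
Apply the 42.9% decrease: 1036.932 × 0.571 = 592.088172.
Apply the 60% increase: 592.088172 × 1.6 = 947.3410752 ≈ 947.34.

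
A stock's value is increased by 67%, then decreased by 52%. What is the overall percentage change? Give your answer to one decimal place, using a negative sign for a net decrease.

-19.8%

The combined multiplier is 1.67 × 0.48 = 0.8016.
That corresponds to a decrease of 19.8%.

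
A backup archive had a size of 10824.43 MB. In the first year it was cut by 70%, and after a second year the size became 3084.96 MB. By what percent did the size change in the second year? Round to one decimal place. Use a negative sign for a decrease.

After the first year: 10824.43 × 0.3 = 3247.329.
Second-year multiplier: 3084.96 ÷ 3247.329 ≈ 0.95.
That is a change of -5.0%.

-5.0%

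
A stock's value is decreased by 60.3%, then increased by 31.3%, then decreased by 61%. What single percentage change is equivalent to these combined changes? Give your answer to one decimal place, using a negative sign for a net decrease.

A 60.3% decrease multiplies by 0.397.
Then a 31.3% increase: 0.397 × 1.313 = 0.521261.
Then a 61% decrease: 0.521261 × 0.39 = 0.20329179.
Overall factor 0.20329179, i.e. -79.7%.

-79.7%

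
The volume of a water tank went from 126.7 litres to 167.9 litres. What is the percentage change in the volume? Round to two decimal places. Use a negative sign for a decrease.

Change: 167.9 − 126.7 = 41.2.
Relative to the original: 41.2 ÷ 126.7 ≈ 32.52%.

32.52%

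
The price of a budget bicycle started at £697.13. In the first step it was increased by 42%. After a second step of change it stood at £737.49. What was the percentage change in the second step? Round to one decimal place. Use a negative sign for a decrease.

After the first step: £697.13 × 1.42 = £989.9246.
Second-step multiplier: £737.49 ÷ £989.9246 ≈ 0.745.
That is a change of -25.5%.

-25.5%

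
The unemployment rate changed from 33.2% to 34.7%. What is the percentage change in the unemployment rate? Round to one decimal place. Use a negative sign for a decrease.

The change is 34.7 − 33.2 = 1.5 percentage points.
Relative to the original 33.2%, that is 1.5 ÷ 33.2 ≈ 4.5%.

4.5%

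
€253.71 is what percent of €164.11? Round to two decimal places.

€253.71 ÷ €164.11 ≈ 154.60%.

154.60%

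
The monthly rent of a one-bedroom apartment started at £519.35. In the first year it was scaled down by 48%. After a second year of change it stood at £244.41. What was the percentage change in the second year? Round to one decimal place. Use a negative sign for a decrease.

After the first year: £519.35 × 0.52 = £270.062.
Second-year multiplier: £244.41 ÷ £270.062 ≈ 0.90501.
That is a change of -9.5%.

-9.5%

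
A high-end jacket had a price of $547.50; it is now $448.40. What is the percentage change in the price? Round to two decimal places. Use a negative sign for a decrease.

-18.10%

Change: $448.40 − $547.50 = -$99.10.
Relative to the original: -$99.10 ÷ $547.50 ≈ -18.10%.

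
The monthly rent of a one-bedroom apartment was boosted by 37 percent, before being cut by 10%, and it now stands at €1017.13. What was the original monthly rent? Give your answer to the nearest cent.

The overall multiplier applied was 1.37 × 0.9 = 1.233.
So the original monthly rent was €1017.13 ÷ 1.233 ≈ €824.92.

€824.92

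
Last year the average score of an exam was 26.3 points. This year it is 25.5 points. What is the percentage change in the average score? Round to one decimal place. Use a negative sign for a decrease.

-3.0%

Change: 25.5 − 26.3 = -0.8.
Relative to the original: -0.8 ÷ 26.3 ≈ -3.0%.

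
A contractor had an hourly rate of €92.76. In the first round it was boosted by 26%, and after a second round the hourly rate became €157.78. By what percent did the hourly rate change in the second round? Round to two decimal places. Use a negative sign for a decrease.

35.00%

After the first round: €92.76 × 1.26 = €116.8776.
Second-round multiplier: €157.78 ÷ €116.8776 ≈ 1.349959.
That is a change of 35.00%.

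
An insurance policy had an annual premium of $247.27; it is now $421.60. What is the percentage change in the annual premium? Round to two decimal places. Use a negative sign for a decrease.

Change: $421.60 − $247.27 = $174.33.
Relative to the original: $174.33 ÷ $247.27 ≈ 70.50%.

70.50%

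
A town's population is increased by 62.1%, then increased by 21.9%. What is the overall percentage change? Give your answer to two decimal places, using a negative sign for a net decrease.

97.60%

The combined multiplier is 1.621 × 1.219 = 1.975999.
That corresponds to an increase of 97.60%.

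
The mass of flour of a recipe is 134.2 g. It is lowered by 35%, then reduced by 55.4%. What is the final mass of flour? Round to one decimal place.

Each change multiplies by a factor: 0.65 × 0.446 = 0.2899.
134.2 × 0.2899 = 38.90458 ≈ 38.9.

38.9 g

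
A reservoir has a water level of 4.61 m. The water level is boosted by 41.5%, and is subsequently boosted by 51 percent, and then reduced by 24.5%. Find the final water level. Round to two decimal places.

Apply the 41.5% increase: 4.61 × 1.415 = 6.52315.
After the 51% increase: 6.52315 × 1.51 = 9.8499565.
24.5% decrease: 9.8499565 × 0.755 = 7.4367171575 ≈ 7.44.

7.44 m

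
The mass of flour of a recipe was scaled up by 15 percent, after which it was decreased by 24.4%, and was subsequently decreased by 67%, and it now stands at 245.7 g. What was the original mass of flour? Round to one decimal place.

Undoing the 67% decrease: 245.7 ÷ 0.33 ≈ 744.545455.
Undoing the 24.4% decrease: 744.545455 ÷ 0.756 ≈ 984.848485.
Undoing the 15% increase: 984.848485 ÷ 1.15 ≈ 856.4 g.

856.4 g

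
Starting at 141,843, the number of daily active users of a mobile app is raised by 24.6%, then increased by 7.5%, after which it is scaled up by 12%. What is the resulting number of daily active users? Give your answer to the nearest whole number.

212,791

Apply the 24.6% increase: 141,843 × 1.246 = 176736.378.
After the 7.5% increase: 176736.378 × 1.075 = 189991.60635.
After the 12% increase: 189991.60635 × 1.12 = 212790.599112 ≈ 212,791.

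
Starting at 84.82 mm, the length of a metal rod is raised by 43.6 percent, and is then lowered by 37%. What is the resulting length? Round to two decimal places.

76.73 mm

Each change multiplies by a factor: 1.436 × 0.63 = 0.90468.
84.82 × 0.90468 = 76.7349576 ≈ 76.73.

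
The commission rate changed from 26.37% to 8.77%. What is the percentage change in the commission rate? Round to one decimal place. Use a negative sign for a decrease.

-66.7%

The change is 8.77 − 26.37 = -17.60 percentage points.
Relative to the original 26.37%, that is -17.60 ÷ 26.37 ≈ -66.7%.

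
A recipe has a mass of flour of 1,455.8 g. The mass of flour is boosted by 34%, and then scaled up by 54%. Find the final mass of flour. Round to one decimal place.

Each change multiplies by a factor: 1.34 × 1.54 = 2.0636.
1,455.8 × 2.0636 = 3004.18888 ≈ 3,004.2.

3,004.2 g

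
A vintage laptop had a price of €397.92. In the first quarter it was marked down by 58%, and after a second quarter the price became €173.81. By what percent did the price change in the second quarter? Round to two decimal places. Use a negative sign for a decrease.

4.00%

After the first quarter: €397.92 × 0.42 = €167.1264.
Second-quarter multiplier: €173.81 ÷ €167.1264 ≈ 1.039991.
That is a change of 4.00%.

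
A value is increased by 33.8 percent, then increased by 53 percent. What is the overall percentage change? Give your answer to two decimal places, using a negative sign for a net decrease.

104.71%

A 33.8% increase multiplies by 1.338.
Then a 53% increase: 1.338 × 1.53 = 2.04714.
Overall factor 2.04714, i.e. 104.71%.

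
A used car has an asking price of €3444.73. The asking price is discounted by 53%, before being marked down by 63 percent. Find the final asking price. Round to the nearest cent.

Apply the 53% decrease: €3444.73 × 0.47 = €1619.0231.
63% decrease: €1619.0231 × 0.37 = €599.038547 ≈ €599.04.

€599.04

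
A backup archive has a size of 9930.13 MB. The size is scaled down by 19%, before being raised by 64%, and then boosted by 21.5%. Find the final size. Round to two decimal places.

Each change multiplies by a factor: 0.81 × 1.64 × 1.215 = 1.614006.
9930.13 × 1.614006 = 16027.28940078 ≈ 16027.29.

16027.29 MB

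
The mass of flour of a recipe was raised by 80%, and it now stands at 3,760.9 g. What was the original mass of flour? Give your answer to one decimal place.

The overall multiplier applied was 1.8.
So the original mass of flour was 3,760.9 ÷ 1.8 ≈ 2,089.4 g.

2,089.4 g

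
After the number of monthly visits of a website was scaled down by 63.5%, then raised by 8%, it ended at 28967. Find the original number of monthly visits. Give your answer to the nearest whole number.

Undoing the 8% increase: 28967 ÷ 1.08 ≈ 26821.296296.
Undoing the 63.5% decrease: 26821.296296 ÷ 0.365 ≈ 73483.

73483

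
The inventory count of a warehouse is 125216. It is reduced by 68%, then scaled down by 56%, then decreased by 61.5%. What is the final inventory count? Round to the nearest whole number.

Each change multiplies by a factor: 0.32 × 0.44 × 0.385 = 0.054208.
125216 × 0.054208 = 6787.708928 ≈ 6788.

6788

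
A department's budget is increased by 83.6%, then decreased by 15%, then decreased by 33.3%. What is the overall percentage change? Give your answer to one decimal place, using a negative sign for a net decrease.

An 83.6% increase multiplies by 1.836.
Then a 15% decrease: 1.836 × 0.85 = 1.5606.
Then a 33.3% decrease: 1.5606 × 0.667 = 1.0409202.
Overall factor 1.0409202, i.e. 4.1%.

4.1%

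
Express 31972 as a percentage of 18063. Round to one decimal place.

31972 ÷ 18063 ≈ 177.0%.

177.0%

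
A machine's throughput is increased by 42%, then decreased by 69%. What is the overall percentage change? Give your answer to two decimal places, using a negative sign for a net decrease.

The combined multiplier is 1.42 × 0.31 = 0.4402.
That corresponds to a decrease of 55.98%.

-55.98%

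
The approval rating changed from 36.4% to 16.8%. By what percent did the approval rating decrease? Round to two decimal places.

53.85%

The change is 16.8 − 36.4 = -19.6 percentage points.
Relative to the original 36.4%, that is -19.6 ÷ 36.4 ≈ -53.85%.
So the approval rating fell by 53.85%.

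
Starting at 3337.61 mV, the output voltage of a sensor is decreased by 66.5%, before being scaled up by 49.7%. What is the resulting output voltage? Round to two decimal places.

1673.79 mV

Apply the 66.5% decrease: 3337.61 × 0.335 = 1118.09935.
Apply the 49.7% increase: 1118.09935 × 1.497 = 1673.79472695 ≈ 1673.79.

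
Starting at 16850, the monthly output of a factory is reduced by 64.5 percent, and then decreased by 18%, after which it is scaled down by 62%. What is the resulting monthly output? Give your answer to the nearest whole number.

1864

Each change multiplies by a factor: 0.355 × 0.82 × 0.38 = 0.110618.
16850 × 0.110618 = 1863.9133 ≈ 1864.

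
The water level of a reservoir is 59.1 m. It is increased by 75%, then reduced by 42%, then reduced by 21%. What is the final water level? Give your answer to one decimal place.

47.4 m

75% increase: 59.1 × 1.75 = 103.425.
After the 42% decrease: 103.425 × 0.58 = 59.9865.
21% decrease: 59.9865 × 0.79 = 47.389335 ≈ 47.4.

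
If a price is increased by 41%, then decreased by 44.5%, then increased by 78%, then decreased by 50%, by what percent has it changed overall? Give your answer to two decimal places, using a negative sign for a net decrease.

-30.35%

The combined multiplier is 1.41 × 0.555 × 1.78 × 0.5 = 0.6964695.
That corresponds to a decrease of 30.35%.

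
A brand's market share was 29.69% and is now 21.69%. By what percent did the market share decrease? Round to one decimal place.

The change is 21.69 − 29.69 = -8.00 percentage points.
Relative to the original 29.69%, that is -8.00 ÷ 29.69 ≈ -26.9%.
So the market share fell by 26.9%.

26.9%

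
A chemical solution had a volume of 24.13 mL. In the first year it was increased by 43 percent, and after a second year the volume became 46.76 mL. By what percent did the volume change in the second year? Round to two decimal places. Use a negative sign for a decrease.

35.51%

After the first year: 24.13 × 1.43 = 34.5059.
Second-year multiplier: 46.76 ÷ 34.5059 ≈ 1.355131.
That is a change of 35.51%.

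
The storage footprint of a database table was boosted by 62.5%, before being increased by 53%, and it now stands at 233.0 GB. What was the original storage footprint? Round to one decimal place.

The overall multiplier applied was 1.625 × 1.53 = 2.48625.
So the original storage footprint was 233.0 ÷ 2.48625 ≈ 93.7 GB.

93.7 GB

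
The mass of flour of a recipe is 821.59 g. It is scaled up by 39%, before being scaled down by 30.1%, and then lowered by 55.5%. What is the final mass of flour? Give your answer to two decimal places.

355.23 g

After the 39% increase: 821.59 × 1.39 = 1142.0101.
After the 30.1% decrease: 1142.0101 × 0.699 = 798.2650599.
Apply the 55.5% decrease: 798.2650599 × 0.445 = 355.2279516555 ≈ 355.23.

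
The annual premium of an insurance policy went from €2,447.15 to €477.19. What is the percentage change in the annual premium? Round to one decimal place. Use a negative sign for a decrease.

Change: €477.19 − €2,447.15 = -€1,969.96.
Relative to the original: -€1,969.96 ÷ €2,447.15 ≈ -80.5%.

-80.5%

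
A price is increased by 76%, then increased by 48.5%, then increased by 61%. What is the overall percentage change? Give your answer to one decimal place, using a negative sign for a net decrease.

320.8%

A 76% increase multiplies by 1.76.
Then a 48.5% increase: 1.76 × 1.485 = 2.6136.
Then a 61% increase: 2.6136 × 1.61 = 4.207896.
Overall factor 4.207896, i.e. 320.8%.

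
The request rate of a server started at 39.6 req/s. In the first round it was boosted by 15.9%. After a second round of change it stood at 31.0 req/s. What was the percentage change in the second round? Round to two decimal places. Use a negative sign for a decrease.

-32.46%

After the first round: 39.6 × 1.159 = 45.8964.
Second-round multiplier: 31.0 ÷ 45.8964 ≈ 0.675434.
That is a change of -32.46%.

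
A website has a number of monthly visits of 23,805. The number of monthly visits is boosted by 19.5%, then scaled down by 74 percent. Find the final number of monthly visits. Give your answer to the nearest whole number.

Each change multiplies by a factor: 1.195 × 0.26 = 0.3107.
23,805 × 0.3107 = 7396.2135 ≈ 7,396.

7,396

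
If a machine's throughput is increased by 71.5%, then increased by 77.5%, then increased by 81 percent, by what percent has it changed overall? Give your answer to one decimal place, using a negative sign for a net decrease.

451.0%

The combined multiplier is 1.715 × 1.775 × 1.81 = 5.50986625.
That corresponds to an increase of 451.0%.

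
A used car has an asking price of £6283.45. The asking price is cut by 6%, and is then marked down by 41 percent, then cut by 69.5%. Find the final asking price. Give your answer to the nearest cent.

Each change multiplies by a factor: 0.94 × 0.59 × 0.305 = 0.169153.
£6283.45 × 0.169153 = £1062.86441785 ≈ £1062.86.

£1062.86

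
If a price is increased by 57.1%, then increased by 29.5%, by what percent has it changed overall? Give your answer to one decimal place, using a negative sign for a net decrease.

The combined multiplier is 1.571 × 1.295 = 2.034445.
That corresponds to an increase of 103.4%.

103.4%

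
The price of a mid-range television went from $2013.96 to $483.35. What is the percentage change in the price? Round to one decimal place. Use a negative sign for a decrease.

Change: $483.35 − $2013.96 = -$1530.61.
Relative to the original: -$1530.61 ÷ $2013.96 ≈ -76.0%.

-76.0%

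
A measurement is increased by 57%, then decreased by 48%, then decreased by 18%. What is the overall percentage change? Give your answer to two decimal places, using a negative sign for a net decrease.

-33.06%

A 57% increase multiplies by 1.57.
Then a 48% decrease: 1.57 × 0.52 = 0.8164.
Then an 18% decrease: 0.8164 × 0.82 = 0.669448.
Overall factor 0.669448, i.e. -33.06%.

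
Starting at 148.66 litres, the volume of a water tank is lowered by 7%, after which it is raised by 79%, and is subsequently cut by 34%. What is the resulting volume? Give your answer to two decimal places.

Each change multiplies by a factor: 0.93 × 1.79 × 0.66 = 1.098702.
148.66 × 1.098702 = 163.33303932 ≈ 163.33.

163.33 litres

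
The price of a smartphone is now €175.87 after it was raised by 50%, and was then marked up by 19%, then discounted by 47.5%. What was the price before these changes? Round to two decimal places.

The overall multiplier applied was 1.5 × 1.19 × 0.525 = 0.937125.
So the original price was €175.87 ÷ 0.937125 ≈ €187.67.

€187.67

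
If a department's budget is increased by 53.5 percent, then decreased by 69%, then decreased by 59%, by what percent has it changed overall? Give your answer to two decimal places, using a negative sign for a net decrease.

-80.49%

A 53.5% increase multiplies by 1.535.
Then a 69% decrease: 1.535 × 0.31 = 0.47585.
Then a 59% decrease: 0.47585 × 0.41 = 0.1950985.
Overall factor 0.1950985, i.e. -80.49%.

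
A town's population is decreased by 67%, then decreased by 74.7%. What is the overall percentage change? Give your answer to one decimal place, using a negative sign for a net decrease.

A 67% decrease multiplies by 0.33.
Then a 74.7% decrease: 0.33 × 0.253 = 0.08349.
Overall factor 0.08349, i.e. -91.7%.

-91.7%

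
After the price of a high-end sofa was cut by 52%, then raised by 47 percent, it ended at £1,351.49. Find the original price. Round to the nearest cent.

The overall multiplier applied was 0.48 × 1.47 = 0.7056.
So the original price was £1,351.49 ÷ 0.7056 ≈ £1,915.38.

£1,915.38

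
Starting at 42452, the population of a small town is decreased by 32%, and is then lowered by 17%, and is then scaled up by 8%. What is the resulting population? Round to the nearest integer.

Apply the 32% decrease: 42452 × 0.68 = 28867.36.
17% decrease: 28867.36 × 0.83 = 23959.9088.
After the 8% increase: 23959.9088 × 1.08 = 25876.701504 ≈ 25877.

25877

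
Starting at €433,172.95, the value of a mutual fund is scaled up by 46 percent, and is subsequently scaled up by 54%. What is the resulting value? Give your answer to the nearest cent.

€973,946.06

After the 46% increase: €433,172.95 × 1.46 = €632432.507.
Apply the 54% increase: €632432.507 × 1.54 = €973946.06078 ≈ €973,946.06.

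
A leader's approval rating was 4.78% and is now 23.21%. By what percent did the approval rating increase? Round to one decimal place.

385.6%

The change is 23.21 − 4.78 = 18.43 percentage points.
Relative to the original 4.78%, that is 18.43 ÷ 4.78 ≈ 385.6%.
So the approval rating rose by 385.6%.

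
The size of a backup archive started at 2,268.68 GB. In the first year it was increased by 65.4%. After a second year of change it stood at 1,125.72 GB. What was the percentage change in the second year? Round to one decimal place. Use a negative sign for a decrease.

After the first year: 2,268.68 × 1.654 = 3752.39672.
Second-year multiplier: 1,125.72 ÷ 3752.39672 ≈ 0.3.
That is a change of -70.0%.

-70.0%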